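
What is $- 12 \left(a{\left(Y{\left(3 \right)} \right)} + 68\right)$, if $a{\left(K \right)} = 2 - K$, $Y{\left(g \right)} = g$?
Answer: $-804$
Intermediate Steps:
$- 12 \left(a{\left(Y{\left(3 \right)} \right)} + 68\right) = - 12 \left(\left(2 - 3\right) + 68\right) = - 12 \left(-1 + 68\right) = \left(-12\right) 67 = -804$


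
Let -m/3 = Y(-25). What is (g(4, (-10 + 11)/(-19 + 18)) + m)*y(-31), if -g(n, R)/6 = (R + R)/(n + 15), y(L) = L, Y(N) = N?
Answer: -44547/19 ≈ -2344.6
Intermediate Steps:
m = 75 (m = -3*(-25) = 75)
g(n, R) = -12*R/(15 + n) (g(n, R) = -6*(R + R)/(n + 15) = -6*2*R/(15 + n) = -12*R/(15 + n))
(g(4, (-10 + 11)/(-19 + 18)) + m)*y(-31) = (-12*(-10 + 11)/(-19 + 18)/(15 + 4) + 75)*(-31) = (-12*1/(-1)/19 + 75)*(-31) = (-12*1*(-1)*1/19 + 75)*(-31) = (-12*(-1)*1/19 + 75)*(-31) = (12/19 + 75)*(-31) = (1437/19)*(-31) = -44547/19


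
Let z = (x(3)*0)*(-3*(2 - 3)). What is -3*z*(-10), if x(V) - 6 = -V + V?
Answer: 0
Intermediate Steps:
x(V) = 6 (x(V) = 6 + (-V + V) = 6 + 0 = 6)
z = 0 (z = (6*0)*(-3*(2 - 3)) = 0*(-3*(-1)) = 0*3 = 0)
-3*z*(-10) = -3*0*(-10) = 0*(-10) = 0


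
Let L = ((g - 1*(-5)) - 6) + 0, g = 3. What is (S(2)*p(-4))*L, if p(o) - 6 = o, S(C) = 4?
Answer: 16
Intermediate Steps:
p(o) = 6 + o
L = 2 (L = ((3 - 1*(-5)) - 6) + 0 = ((3 + 5) - 6) + 0 = (8 - 6) + 0 = 2 + 0 = 2)
(S(2)*p(-4))*L = (4*(6 - 4))*2 = (4*2)*2 = 8*2 = 16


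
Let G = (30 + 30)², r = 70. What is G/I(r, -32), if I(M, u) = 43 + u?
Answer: 3600/11 ≈ 327.27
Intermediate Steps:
G = 3600 (G = 60² = 3600)
G/I(r, -32) = 3600/(43 - 32) = 3600/11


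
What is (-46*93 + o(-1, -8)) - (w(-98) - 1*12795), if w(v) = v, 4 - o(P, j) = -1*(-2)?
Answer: 8617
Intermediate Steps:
o(P, j) = 2 (o(P, j) = 4 - (-1)*(-2) = 4 - 1*2 = 4 - 2 = 2)
(-46*93 + o(-1, -8)) - (w(-98) - 1*12795) = (-46*93 + 2) - (-98 - 1*12795) = (-4278 + 2) - (-98 - 12795) = -4276 - 1*(-12893) = -4276 + 12893 = 8617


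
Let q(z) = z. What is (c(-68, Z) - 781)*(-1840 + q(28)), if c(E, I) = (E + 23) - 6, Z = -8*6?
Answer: 1507584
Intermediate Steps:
Z = -48
c(E, I) = 17 + E (c(E, I) = (23 + E) - 6 = 17 + E)
(c(-68, Z) - 781)*(-1840 + q(28)) = ((17 - 68) - 781)*(-1840 + 28) = (-51 - 781)*(-1812) = -832*(-1812) = 1507584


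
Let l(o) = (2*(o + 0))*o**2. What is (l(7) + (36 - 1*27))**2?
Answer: 483025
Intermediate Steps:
l(o) = 2*o**3 (l(o) = (2*o)*o**2 = 2*o**3)
(l(7) + (36 - 1*27))**2 = (2*7**3 + (36 - 1*27))**2 = (2*343 + (36 - 27))**2 = (686 + 9)**2 = 695**2 = 483025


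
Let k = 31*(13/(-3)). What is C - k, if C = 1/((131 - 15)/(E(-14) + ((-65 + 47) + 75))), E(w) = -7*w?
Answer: 47213/348 ≈ 135.67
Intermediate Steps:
k = -403/3 (k = 31*(13*(-⅓)) = 31*(-13/3) = -403/3 ≈ -134.33)
C = 155/116 (C = 1/((131 - 15)/(-7*(-14) + ((-65 + 47) + 75))) = 1/(116/(98 + (-18 + 75))) = 1/(116/(98 + 57)) = 1/(116/155) = 155/116 ≈ 1.3362)
C - k = 155/116 - 1*(-403/3) = 155/116 + 403/3 = 47213/348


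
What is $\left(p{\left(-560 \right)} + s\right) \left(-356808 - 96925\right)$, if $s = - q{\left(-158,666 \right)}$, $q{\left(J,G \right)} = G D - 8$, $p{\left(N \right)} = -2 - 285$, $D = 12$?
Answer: $3752825643$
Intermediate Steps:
$p{\left(N \right)} = -287$
$q{\left(J,G \right)} = -8 + 12 G$ ($q{\left(J,G \right)} = G 12 - 8 = 12 G - 8 = -8 + 12 G$)
$s = -7984$ ($s = - (-8 + 12 \cdot 666) = - (-8 + 7992) = \left(-1\right) 7984 = -7984$)
$\left(p{\left(-560 \right)} + s\right) \left(-356808 - 96925\right) = \left(-287 - 7984\right) \left(-356808 - 96925\right) = \left(-8271\right) \left(-453733\right) = 3752825643$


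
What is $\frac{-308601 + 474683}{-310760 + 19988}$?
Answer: $- \frac{83041}{145386} \approx -0.57118$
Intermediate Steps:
$\frac{-308601 + 474683}{-310760 + 19988} = \frac{166082}{-290772} = 166082 \left(- \frac{1}{290772}\right) = - \frac{83041}{145386}$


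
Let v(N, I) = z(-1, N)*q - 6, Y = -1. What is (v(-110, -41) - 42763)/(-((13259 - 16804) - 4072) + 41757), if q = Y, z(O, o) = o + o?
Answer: -1091/1266 ≈ -0.86177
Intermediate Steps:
z(O, o) = 2*o
q = -1
v(N, I) = -6 - 2*N (v(N, I) = (2*N)*(-1) - 6 = -2*N - 6 = -6 - 2*N)
(v(-110, -41) - 42763)/(-((13259 - 16804) - 4072) + 41757) = ((-6 - 2*(-110)) - 42763)/(-((13259 - 16804) - 4072) + 41757) = ((-6 + 220) - 42763)/(-(-3545 - 4072) + 41757) = (214 - 42763)/(-1*(-7617) + 41757) = -42549/(7617 + 41757) = -42549/49374 = -42549*1/49374 = -1091/1266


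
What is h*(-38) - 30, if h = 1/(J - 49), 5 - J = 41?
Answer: -2512/85 ≈ -29.553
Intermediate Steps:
J = -36 (J = 5 - 1*41 = 5 - 41 = -36)
h = -1/85 (h = 1/(-36 - 49) = 1/(-85) = -1/85 ≈ -0.011765)
h*(-38) - 30 = -1/85*(-38) - 30 = 38/85 - 30 = -2512/85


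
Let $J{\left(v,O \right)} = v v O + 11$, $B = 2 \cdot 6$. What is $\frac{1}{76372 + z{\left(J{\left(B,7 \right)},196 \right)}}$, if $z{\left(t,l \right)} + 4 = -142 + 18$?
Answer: $\frac{1}{76244} \approx 1.3116 \cdot 10^{-5}$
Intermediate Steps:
$B = 12$
$J{\left(v,O \right)} = 11 + O v^{2}$ ($J{\left(v,O \right)} = v^{2} O + 11 = O v^{2} + 11 = 11 + O v^{2}$)
$z{\left(t,l \right)} = -128$ ($z{\left(t,l \right)} = -4 + \left(-142 + 18\right) = -4 - 124 = -128$)
$\frac{1}{76372 + z{\left(J{\left(B,7 \right)},196 \right)}} = \frac{1}{76372 - 128} = \frac{1}{76244}$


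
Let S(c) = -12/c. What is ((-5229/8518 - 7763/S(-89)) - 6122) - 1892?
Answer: -3352183799/51108 ≈ -65590.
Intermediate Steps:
((-5229/8518 - 7763/S(-89)) - 6122) - 1892 = ((-5229/8518 - 7763/((-12/(-89)))) - 6122) - 1892 = ((-5229*1/8518 - 7763/((-12*(-1/89)))) - 6122) - 1892 = ((-5229/8518 - 7763/12/89) - 6122) - 1892 = ((-5229/8518 - 7763*89/12) - 6122) - 1892 = ((-5229/8518 - 690907/12) - 6122) - 1892 = (-2942604287/51108 - 6122) - 1892 = -3255487463/51108 - 1892 = -3352183799/51108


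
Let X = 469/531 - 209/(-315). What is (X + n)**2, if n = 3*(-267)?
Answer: 2725375058641/4264225 ≈ 6.3913e+5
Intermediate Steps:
X = 3194/2065 (X = 469*(1/531) - 209*(-1/315) = 469/531 + 209/315 = 3194/2065 ≈ 1.5467)
n = -801
(X + n)**2 = (3194/2065 - 801)**2 = (-1650871/2065)**2 = 2725375058641/4264225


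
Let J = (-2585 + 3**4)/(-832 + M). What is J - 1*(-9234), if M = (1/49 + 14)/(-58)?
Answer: 21847659422/2365231 ≈ 9237.0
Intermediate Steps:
M = -687/2842 (M = -(1/49 + 14)/58 = -1/58*687/49 = -687/2842 ≈ -0.24173)
J = 7116368/2365231 (J = (-2585 + 3**4)/(-832 - 687/2842) = (-2585 + 81)/(-2365231/2842) = -2504*(-2842/2365231) = 7116368/2365231 ≈ 3.0087)
J - 1*(-9234) = 7116368/2365231 - 1*(-9234) = 7116368/2365231 + 9234 = 21847659422/2365231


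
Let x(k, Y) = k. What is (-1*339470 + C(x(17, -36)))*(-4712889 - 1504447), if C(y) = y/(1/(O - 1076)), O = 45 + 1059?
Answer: 2107639599984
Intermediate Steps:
O = 1104
C(y) = 28*y (C(y) = y/(1/(1104 - 1076)) = y/(1/28) = y*28 = 28*y)
(-1*339470 + C(x(17, -36)))*(-4712889 - 1504447) = (-1*339470 + 28*17)*(-4712889 - 1504447) = (-339470 + 476)*(-6217336) = -338994*(-6217336) = 2107639599984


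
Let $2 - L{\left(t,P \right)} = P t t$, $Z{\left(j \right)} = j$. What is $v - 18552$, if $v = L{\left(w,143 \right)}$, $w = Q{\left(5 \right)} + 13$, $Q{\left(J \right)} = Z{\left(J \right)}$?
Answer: $-64882$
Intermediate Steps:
$Q{\left(J \right)} = J$
$w = 18$ ($w = 5 + 13 = 18$)
$L{\left(t,P \right)} = 2 - P t^{2}$ ($L{\left(t,P \right)} = 2 - P t t = 2 - P t^{2}$)
$v = -46330$ ($v = 2 - 143 \cdot 18^{2} = 2 - 143 \cdot 324 = 2 - 46332 = -46330$)
$v - 18552 = -46330 - 18552 = -64882$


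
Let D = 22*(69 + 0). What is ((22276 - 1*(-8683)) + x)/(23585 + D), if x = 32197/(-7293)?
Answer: 20522890/16643289 ≈ 1.2331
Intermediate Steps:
x = -2927/663 (x = 32197*(-1/7293) = -2927/663 ≈ -4.4148)
D = 1518 (D = 22*69 = 1518)
((22276 - 1*(-8683)) + x)/(23585 + D) = ((22276 - 1*(-8683)) - 2927/663)/(23585 + 1518) = ((22276 + 8683) - 2927/663)/25103 = (30959 - 2927/663)*(1/25103) = (20522890/663)*(1/25103) = 20522890/16643289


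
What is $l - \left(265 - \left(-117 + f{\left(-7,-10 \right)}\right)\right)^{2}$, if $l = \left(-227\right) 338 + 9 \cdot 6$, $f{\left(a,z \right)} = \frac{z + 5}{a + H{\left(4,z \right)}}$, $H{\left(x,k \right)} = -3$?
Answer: $- \frac{888857}{4} \approx -2.2221 \cdot 10^{5}$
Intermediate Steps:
$f{\left(a,z \right)} = \frac{5 + z}{-3 + a}$ ($f{\left(a,z \right)} = \frac{z + 5}{a - 3} = \frac{5 + z}{-3 + a}$)
$l = -76672$ ($l = -76726 + 54 = -76672$)
$l - \left(265 - \left(-117 + f{\left(-7,-10 \right)}\right)\right)^{2} = -76672 - \left(265 + \left(117 - \frac{5 - 10}{-3 - 7}\right)\right)^{2} = -76672 - \left(265 + \left(117 - \frac{1}{-10} \left(-5\right)\right)\right)^{2} = -76672 - \left(265 + \left(117 - \left(- \frac{1}{10}\right) \left(-5\right)\right)\right)^{2} = -76672 - \left(265 + \left(117 - \frac{1}{2}\right)\right)^{2} = -76672 - \left(265 + \frac{233}{2}\right)^{2} = -76672 - \left(\frac{763}{2}\right)^{2} = -76672 - \frac{582169}{4} = - \frac{888857}{4}$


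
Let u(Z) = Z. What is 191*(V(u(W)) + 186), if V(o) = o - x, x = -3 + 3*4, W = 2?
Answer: 34189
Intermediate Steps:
x = 9 (x = -3 + 12 = 9)
V(o) = -9 + o (V(o) = o - 1*9 = o - 9 = -9 + o)
191*(V(u(W)) + 186) = 191*((-9 + 2) + 186) = 191*(-7 + 186) = 191*179 = 34189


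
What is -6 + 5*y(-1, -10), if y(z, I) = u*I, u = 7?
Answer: -356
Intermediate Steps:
y(z, I) = 7*I
-6 + 5*y(-1, -10) = -6 + 5*(7*(-10)) = -6 + 5*(-70) = -6 - 350 = -356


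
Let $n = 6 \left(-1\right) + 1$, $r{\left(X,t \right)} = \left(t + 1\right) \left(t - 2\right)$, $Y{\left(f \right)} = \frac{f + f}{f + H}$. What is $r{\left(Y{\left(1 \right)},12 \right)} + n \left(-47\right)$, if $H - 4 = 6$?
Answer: $365$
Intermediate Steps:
$H = 10$ ($H = 4 + 6 = 10$)
$Y{\left(f \right)} = \frac{2 f}{10 + f}$ ($Y{\left(f \right)} = \frac{f + f}{f + 10} = \frac{2 f}{10 + f}$)
$r{\left(X,t \right)} = \left(1 + t\right) \left(-2 + t\right)$
$n = -5$ ($n = -6 + 1 = -5$)
$r{\left(Y{\left(1 \right)},12 \right)} + n \left(-47\right) = \left(-2 + 12^{2} - 12\right) - -235 = \left(-2 + 144 - 12\right) + 235 = 130 + 235 = 365$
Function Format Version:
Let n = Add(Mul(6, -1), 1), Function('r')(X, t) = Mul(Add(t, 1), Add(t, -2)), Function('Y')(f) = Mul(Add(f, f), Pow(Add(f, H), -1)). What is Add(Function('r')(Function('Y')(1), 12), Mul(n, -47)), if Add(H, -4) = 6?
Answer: 365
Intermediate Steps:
H = 10 (H = Add(4, 6) = 10)
Function('Y')(f) = Mul(2, f, Pow(Add(10, f), -1)) (Function('Y')(f) = Mul(Add(f, f), Pow(Add(f, 10), -1)) = Mul(Mul(2, f), Pow(Add(10, f), -1)) = Mul(2, f, Pow(Add(10, f), -1)))
Function('r')(X, t) = Mul(Add(1, t), Add(-2, t))
n = -5 (n = Add(-6, 1) = -5)
Add(Function('r')(Function('Y')(1), 12), Mul(n, -47)) = Add(Add(-2, Pow(12, 2), Mul(-1, 12)), Mul(-5, -47)) = Add(Add(-2, 144, -12), 235) = Add(130, 235) = 365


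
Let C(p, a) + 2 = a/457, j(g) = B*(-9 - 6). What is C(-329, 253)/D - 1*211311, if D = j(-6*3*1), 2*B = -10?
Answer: -7242685186/34275 ≈ -2.1131e+5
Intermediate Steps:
B = -5 (B = (1/2)*(-10) = -5)
j(g) = 75 (j(g) = -5*(-9 - 6) = -5*(-15) = 75)
D = 75
C(p, a) = -2 + a/457
C(-329, 253)/D - 1*211311 = (-2 + (1/457)*253)/75 - 1*211311 = (-2 + 253/457)*(1/75) - 211311 = -661/457*1/75 - 211311 = -661/34275 - 211311 = -7242685186/34275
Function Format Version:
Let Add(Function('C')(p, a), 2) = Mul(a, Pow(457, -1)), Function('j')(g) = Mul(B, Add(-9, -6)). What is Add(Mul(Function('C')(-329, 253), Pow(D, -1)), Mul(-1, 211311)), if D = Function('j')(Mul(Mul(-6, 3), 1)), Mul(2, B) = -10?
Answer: Rational(-7242685186, 34275) ≈ -2.1131e+5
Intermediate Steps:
B = -5 (B = Mul(Rational(1, 2), -10) = -5)
Function('j')(g) = 75 (Function('j')(g) = Mul(-5, Add(-9, -6)) = Mul(-5, -15) = 75)
D = 75
Function('C')(p, a) = Add(-2, Mul(Rational(1, 457), a)) (Function('C')(p, a) = Add(-2, Mul(a, Pow(457, -1))) = Add(-2, Mul(a, Rational(1, 457))) = Add(-2, Mul(Rational(1, 457), a)))
Add(Mul(Function('C')(-329, 253), Pow(D, -1)), Mul(-1, 211311)) = Add(Mul(Add(-2, Mul(Rational(1, 457), 253)), Pow(75, -1)), Mul(-1, 211311)) = Add(Mul(Add(-2, Rational(253, 457)), Rational(1, 75)), -211311) = Add(Mul(Rational(-661, 457), Rational(1, 75)), -211311) = Add(Rational(-661, 34275), -211311) = Rational(-7242685186, 34275)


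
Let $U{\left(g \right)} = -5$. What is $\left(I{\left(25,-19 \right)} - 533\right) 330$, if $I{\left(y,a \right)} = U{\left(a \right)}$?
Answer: $-177540$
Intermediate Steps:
$I{\left(y,a \right)} = -5$
$\left(I{\left(25,-19 \right)} - 533\right) 330 = \left(-5 - 533\right) 330 = \left(-538\right) 330 = -177540$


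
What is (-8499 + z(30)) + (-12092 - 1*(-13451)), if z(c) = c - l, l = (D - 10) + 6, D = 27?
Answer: -7133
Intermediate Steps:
l = 23 (l = (27 - 10) + 6 = 17 + 6 = 23)
z(c) = -23 + c (z(c) = c - 1*23 = c - 23 = -23 + c)
(-8499 + z(30)) + (-12092 - 1*(-13451)) = (-8499 + (-23 + 30)) + (-12092 - 1*(-13451)) = (-8499 + 7) + (-12092 + 13451) = -8492 + 1359 = -7133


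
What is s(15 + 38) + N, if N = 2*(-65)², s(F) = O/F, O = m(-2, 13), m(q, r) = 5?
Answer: 447855/53 ≈ 8450.1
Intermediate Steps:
O = 5
s(F) = 5/F
N = 8450 (N = 2*4225 = 8450)
s(15 + 38) + N = 5/(15 + 38) + 8450 = 5/53 + 8450 = 447855/53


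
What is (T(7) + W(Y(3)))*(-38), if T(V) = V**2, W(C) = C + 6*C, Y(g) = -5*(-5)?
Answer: -8512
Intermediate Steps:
Y(g) = 25
W(C) = 7*C
(T(7) + W(Y(3)))*(-38) = (7**2 + 7*25)*(-38) = (49 + 175)*(-38) = 224*(-38) = -8512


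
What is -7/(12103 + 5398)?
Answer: -7/17501 ≈ -0.00039998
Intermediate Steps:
-7/(12103 + 5398) = -7/17501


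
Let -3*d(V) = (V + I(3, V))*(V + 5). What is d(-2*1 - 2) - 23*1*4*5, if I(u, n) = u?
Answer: -1379/3 ≈ -459.67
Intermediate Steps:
d(V) = -(3 + V)*(5 + V)/3 (d(V) = -(V + 3)*(V + 5)/3 = -(3 + V)*(5 + V)/3)
d(-2*1 - 2) - 23*1*4*5 = (-5 - 8*(-2*1 - 2)/3 - (-2*1 - 2)**2/3) - 23*1*4*5 = (-5 - 8*(-2 - 2)/3 - (-2 - 2)**2/3) - 92*5 = (-5 - 8/3*(-4) - 1/3*(-4)**2) - 23*20 = (-5 + 32/3 - 1/3*16) - 460 = (-5 + 32/3 - 16/3) - 460 = 1/3 - 460 = -1379/3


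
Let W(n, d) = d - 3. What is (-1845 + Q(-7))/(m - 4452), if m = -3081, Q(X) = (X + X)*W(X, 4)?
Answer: 1859/7533 ≈ 0.24678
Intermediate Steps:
W(n, d) = -3 + d
Q(X) = 2*X (Q(X) = (X + X)*(-3 + 4) = (2*X)*1 = 2*X)
(-1845 + Q(-7))/(m - 4452) = (-1845 + 2*(-7))/(-3081 - 4452) = (-1845 - 14)/(-7533) = -1859*(-1/7533) = 1859/7533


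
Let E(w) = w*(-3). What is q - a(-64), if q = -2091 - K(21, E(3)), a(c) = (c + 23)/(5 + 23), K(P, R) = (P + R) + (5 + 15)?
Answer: -59403/28 ≈ -2121.5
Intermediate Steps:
E(w) = -3*w
K(P, R) = 20 + P + R (K(P, R) = (P + R) + 20 = 20 + P + R)
a(c) = 23/28 + c/28 (a(c) = (23 + c)/28 = (23 + c)*(1/28) = 23/28 + c/28)
q = -2123 (q = -2091 - (20 + 21 - 3*3) = -2091 - (20 + 21 - 9) = -2091 - 1*32 = -2091 - 32 = -2123)
q - a(-64) = -2123 - (23/28 + (1/28)*(-64)) = -2123 - (23/28 - 16/7) = -2123 - 1*(-41/28) = -2123 + 41/28 = -59403/28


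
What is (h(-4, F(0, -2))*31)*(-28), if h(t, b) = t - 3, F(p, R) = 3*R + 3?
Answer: 6076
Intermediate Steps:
F(p, R) = 3 + 3*R
h(t, b) = -3 + t
(h(-4, F(0, -2))*31)*(-28) = ((-3 - 4)*31)*(-28) = -7*31*(-28) = -217*(-28) = 6076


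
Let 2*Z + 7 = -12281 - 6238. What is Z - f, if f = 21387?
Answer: -30650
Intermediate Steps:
Z = -9263 (Z = -7/2 + (-12281 - 6238)/2 = -7/2 + (1/2)*(-18519) = -7/2 - 18519/2 = -9263)
Z - f = -9263 - 1*21387 = -9263 - 21387 = -30650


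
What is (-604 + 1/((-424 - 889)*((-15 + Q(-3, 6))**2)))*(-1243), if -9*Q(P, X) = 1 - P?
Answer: 19045939311839/25368473 ≈ 7.5077e+5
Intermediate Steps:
Q(P, X) = -1/9 + P/9 (Q(P, X) = -(1 - P)/9 = -1/9 + P/9)
(-604 + 1/((-424 - 889)*((-15 + Q(-3, 6))**2)))*(-1243) = (-604 + 1/((-424 - 889)*((-15 + (-1/9 + (1/9)*(-3)))**2)))*(-1243) = (-604 + 1/((-1313)*((-15 + (-1/9 - 1/3))**2)))*(-1243) = (-604 - 1/(1313*(-15 - 4/9)**2))*(-1243) = (-604 - 1/(1313*((-139/9)**2)))*(-1243) = (-604 - 1/(1313*19321/81))*(-1243) = (-604 - 1/1313*81/19321)*(-1243) = (-604 - 81/25368473)*(-1243) = -15322557773/25368473*(-1243) = 19045939311839/25368473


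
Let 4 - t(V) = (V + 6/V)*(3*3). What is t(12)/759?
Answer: -217/1518 ≈ -0.14295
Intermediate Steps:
t(V) = 4 - 54/V - 9*V (t(V) = 4 - (V + 6/V)*3*3 = 4 - (V + 6/V)*9 = 4 - (9*V + 54/V) = 4 + (-54/V - 9*V) = 4 - 54/V - 9*V)
t(12)/759 = (4 - 54/12 - 9*12)/759 = (4 - 54*1/12 - 108)*(1/759) = (4 - 9/2 - 108)*(1/759) = -217/2*1/759 = -217/1518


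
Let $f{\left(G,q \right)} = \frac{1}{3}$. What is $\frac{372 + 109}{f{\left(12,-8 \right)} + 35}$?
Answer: $\frac{1443}{106} \approx 13.613$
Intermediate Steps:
$f{\left(G,q \right)} = \frac{1}{3}$
$\frac{372 + 109}{f{\left(12,-8 \right)} + 35} = \frac{372 + 109}{\frac{1}{3} + 35} = \frac{481}{\frac{106}{3}} = 481 \cdot \frac{3}{106} = \frac{1443}{106}$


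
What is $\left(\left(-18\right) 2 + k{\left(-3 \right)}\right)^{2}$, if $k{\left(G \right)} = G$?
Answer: $1521$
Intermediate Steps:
$\left(\left(-18\right) 2 + k{\left(-3 \right)}\right)^{2} = \left(\left(-18\right) 2 - 3\right)^{2} = \left(-36 - 3\right)^{2} = \left(-39\right)^{2} = 1521$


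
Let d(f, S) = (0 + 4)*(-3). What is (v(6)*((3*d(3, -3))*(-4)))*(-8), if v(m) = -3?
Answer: 3456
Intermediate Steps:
d(f, S) = -12 (d(f, S) = 4*(-3) = -12)
(v(6)*((3*d(3, -3))*(-4)))*(-8) = -3*3*(-12)*(-4)*(-8) = -(-108)*(-4)*(-8) = -3*144*(-8) = -432*(-8) = 3456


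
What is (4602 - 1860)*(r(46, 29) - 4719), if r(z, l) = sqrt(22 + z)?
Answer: -12939498 + 5484*sqrt(17) ≈ -1.2917e+7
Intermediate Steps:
(4602 - 1860)*(r(46, 29) - 4719) = (4602 - 1860)*(sqrt(22 + 46) - 4719) = 2742*(sqrt(68) - 4719) = 2742*(2*sqrt(17) - 4719) = 2742*(-4719 + 2*sqrt(17)) = -12939498 + 5484*sqrt(17)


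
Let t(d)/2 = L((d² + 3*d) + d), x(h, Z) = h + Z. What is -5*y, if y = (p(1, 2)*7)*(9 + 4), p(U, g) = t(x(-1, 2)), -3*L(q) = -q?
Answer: -4550/3 ≈ -1516.7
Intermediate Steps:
L(q) = q/3 (L(q) = -(-1)*q/3 = q/3)
x(h, Z) = Z + h
t(d) = 2*d²/3 + 8*d/3 (t(d) = 2*(((d² + 3*d) + d)/3) = 2*((d² + 4*d)/3) = 2*(d²/3 + 4*d/3) = 2*d²/3 + 8*d/3)
p(U, g) = 10/3 (p(U, g) = 2*(2 - 1)*(4 + (2 - 1))/3 = (⅔)*1*(4 + 1) = (⅔)*1*5 = 10/3)
y = 910/3 (y = ((10/3)*7)*(9 + 4) = (70/3)*13 = 910/3 ≈ 303.33)
-5*y = -5*910/3 = -4550/3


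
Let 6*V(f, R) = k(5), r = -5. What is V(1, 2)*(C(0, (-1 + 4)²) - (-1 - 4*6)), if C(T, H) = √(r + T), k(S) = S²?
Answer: 625/6 + 25*I*√5/6 ≈ 104.17 + 9.317*I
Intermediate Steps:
V(f, R) = 25/6 (V(f, R) = (⅙)*5² = (⅙)*25 = 25/6)
C(T, H) = √(-5 + T)
V(1, 2)*(C(0, (-1 + 4)²) - (-1 - 4*6)) = 25*(√(-5 + 0) - (-1 - 4*6))/6 = 25*(√(-5) - (-1 - 24))/6 = 25*(I*√5 - 1*(-25))/6 = 25*(I*√5 + 25)/6 = 25*(25 + I*√5)/6 = 625/6 + 25*I*√5/6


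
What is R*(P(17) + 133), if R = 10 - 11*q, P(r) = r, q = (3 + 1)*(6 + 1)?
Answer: -44700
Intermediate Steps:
q = 28 (q = 4*7 = 28)
R = -298 (R = 10 - 11*28 = 10 - 308 = -298)
R*(P(17) + 133) = -298*(17 + 133) = -298*150 = -44700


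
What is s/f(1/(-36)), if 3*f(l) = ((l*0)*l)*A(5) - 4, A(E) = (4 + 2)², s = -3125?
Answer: 9375/4 ≈ 2343.8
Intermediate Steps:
A(E) = 36 (A(E) = 6² = 36)
f(l) = -4/3 (f(l) = (((l*0)*l)*36 - 4)/3 = ((0*l)*36 - 4)/3 = (0*36 - 4)/3 = (0 - 4)/3 = (⅓)*(-4) = -4/3)
s/f(1/(-36)) = -3125/(-4/3) = -3125*(-¾) = 9375/4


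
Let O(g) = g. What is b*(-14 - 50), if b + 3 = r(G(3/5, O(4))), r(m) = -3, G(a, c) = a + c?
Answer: 384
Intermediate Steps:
b = -6 (b = -3 - 3 = -6)
b*(-14 - 50) = -6*(-14 - 50) = -6*(-64) = 384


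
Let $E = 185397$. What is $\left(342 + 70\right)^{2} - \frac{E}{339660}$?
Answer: $\frac{19218353881}{113220} \approx 1.6974 \cdot 10^{5}$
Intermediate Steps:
$\left(342 + 70\right)^{2} - \frac{E}{339660} = \left(342 + 70\right)^{2} - \frac{185397}{339660} = 412^{2} - 185397 \cdot \frac{1}{339660} = 169744 - \frac{61799}{113220} = \frac{19218353881}{113220}$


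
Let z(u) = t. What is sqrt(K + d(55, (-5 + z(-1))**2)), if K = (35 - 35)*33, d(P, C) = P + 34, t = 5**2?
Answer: sqrt(89) ≈ 9.4340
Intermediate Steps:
t = 25
z(u) = 25
d(P, C) = 34 + P
K = 0 (K = 0*33 = 0)
sqrt(K + d(55, (-5 + z(-1))**2)) = sqrt(0 + (34 + 55)) = sqrt(0 + 89) = sqrt(89)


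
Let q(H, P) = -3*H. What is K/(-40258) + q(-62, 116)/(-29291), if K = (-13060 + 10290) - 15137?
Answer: 517025949/1179197078 ≈ 0.43846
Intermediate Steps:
K = -17907 (K = -2770 - 15137 = -17907)
K/(-40258) + q(-62, 116)/(-29291) = -17907/(-40258) - 3*(-62)/(-29291) = -17907*(-1/40258) + 186*(-1/29291) = 17907/40258 - 186/29291 = 517025949/1179197078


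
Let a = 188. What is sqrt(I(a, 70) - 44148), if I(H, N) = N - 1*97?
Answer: 5*I*sqrt(1767) ≈ 210.18*I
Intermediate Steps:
I(H, N) = -97 + N (I(H, N) = N - 97 = -97 + N)
sqrt(I(a, 70) - 44148) = sqrt((-97 + 70) - 44148) = sqrt(-27 - 44148) = sqrt(-44175) = 5*I*sqrt(1767)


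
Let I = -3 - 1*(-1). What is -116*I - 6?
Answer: 226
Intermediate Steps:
I = -2 (I = -3 + 1 = -2)
-116*I - 6 = -116*(-2) - 6 = 232 - 6 = 226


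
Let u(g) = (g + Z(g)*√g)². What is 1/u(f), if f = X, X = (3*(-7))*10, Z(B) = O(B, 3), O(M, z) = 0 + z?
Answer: I/(630*(2*√210 + 67*I)) ≈ 1.9957e-5 + 8.6328e-6*I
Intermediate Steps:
O(M, z) = z
Z(B) = 3
X = -210 (X = -21*10 = -210)
f = -210
u(g) = (g + 3*√g)²
1/u(f) = 1/((-210 + 3*√(-210))²) = 1/((-210 + 3*(I*√210))²) = 1/((-210 + 3*I*√210)²) = (-210 + 3*I*√210)⁻²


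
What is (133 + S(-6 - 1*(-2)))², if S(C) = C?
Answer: 16641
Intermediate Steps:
(133 + S(-6 - 1*(-2)))² = (133 + (-6 - 1*(-2)))² = (133 + (-6 + 2))² = (133 - 4)² = 129² = 16641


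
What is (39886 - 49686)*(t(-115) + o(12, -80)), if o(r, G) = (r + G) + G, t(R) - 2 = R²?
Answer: -128174200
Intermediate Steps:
t(R) = 2 + R²
o(r, G) = r + 2*G (o(r, G) = (G + r) + G = r + 2*G)
(39886 - 49686)*(t(-115) + o(12, -80)) = (39886 - 49686)*((2 + (-115)²) + (12 + 2*(-80))) = -9800*((2 + 13225) + (12 - 160)) = -9800*(13227 - 148) = -9800*13079 = -128174200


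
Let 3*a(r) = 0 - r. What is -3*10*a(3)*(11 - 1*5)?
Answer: 180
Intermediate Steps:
a(r) = -r/3 (a(r) = (0 - r)/3 = (-r)/3 = -r/3)
-3*10*a(3)*(11 - 1*5) = -3*10*(-⅓*3)*(11 - 1*5) = -3*10*(-1)*(11 - 5) = -(-30)*6 = -3*(-60) = 180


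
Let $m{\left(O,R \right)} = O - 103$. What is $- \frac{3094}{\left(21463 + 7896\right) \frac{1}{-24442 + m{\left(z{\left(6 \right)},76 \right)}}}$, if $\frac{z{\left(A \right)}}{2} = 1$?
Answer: $\frac{4466826}{1727} \approx 2586.5$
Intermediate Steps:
$z{\left(A \right)} = 2$ ($z{\left(A \right)} = 2 \cdot 1 = 2$)
$m{\left(O,R \right)} = -103 + O$ ($m{\left(O,R \right)} = O - 103 = -103 + O$)
$- \frac{3094}{\left(21463 + 7896\right) \frac{1}{-24442 + m{\left(z{\left(6 \right)},76 \right)}}} = - \frac{3094}{\left(21463 + 7896\right) \frac{1}{-24442 + \left(-103 + 2\right)}} = - \frac{3094}{29359 \frac{1}{-24442 - 101}} = - \frac{3094}{29359 \frac{1}{-24543}} = - \frac{3094}{29359 \left(- \frac{1}{24543}\right)} = - \frac{3094}{- \frac{29359}{24543}} = \left(-3094\right) \left(- \frac{24543}{29359}\right) = \frac{4466826}{1727}$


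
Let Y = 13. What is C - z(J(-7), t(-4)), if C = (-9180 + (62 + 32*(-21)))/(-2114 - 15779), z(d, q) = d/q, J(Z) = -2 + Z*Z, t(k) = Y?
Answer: -713701/232609 ≈ -3.0682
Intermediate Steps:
t(k) = 13
J(Z) = -2 + Z²
C = 9790/17893 (C = (-9180 + (62 - 672))/(-17893) = (-9180 - 610)*(-1/17893) = -9790*(-1/17893) = 9790/17893 ≈ 0.54714)
C - z(J(-7), t(-4)) = 9790/17893 - (-2 + (-7)²)/13 = 9790/17893 - (-2 + 49)/13 = 9790/17893 - 47/13 = -713701/232609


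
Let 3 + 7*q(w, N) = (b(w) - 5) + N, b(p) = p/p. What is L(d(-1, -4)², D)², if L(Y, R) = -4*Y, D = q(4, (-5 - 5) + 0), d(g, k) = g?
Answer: 16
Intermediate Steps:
b(p) = 1
q(w, N) = -1 + N/7 (q(w, N) = -3/7 + ((1 - 5) + N)/7 = -3/7 + (-4 + N)/7 = -3/7 + (-4/7 + N/7) = -1 + N/7)
D = -17/7 (D = -1 + ((-5 - 5) + 0)/7 = -1 + (-10 + 0)/7 = -1 + (⅐)*(-10) = -1 - 10/7 = -17/7 ≈ -2.4286)
L(d(-1, -4)², D)² = (-4*(-1)²)² = (-4*1)² = (-4)² = 16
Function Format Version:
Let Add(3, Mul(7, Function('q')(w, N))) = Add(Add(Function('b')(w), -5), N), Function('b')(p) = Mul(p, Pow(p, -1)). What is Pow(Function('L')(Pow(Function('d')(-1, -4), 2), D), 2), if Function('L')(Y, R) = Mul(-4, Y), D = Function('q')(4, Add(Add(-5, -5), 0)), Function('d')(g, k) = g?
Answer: 16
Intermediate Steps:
Function('b')(p) = 1
Function('q')(w, N) = Add(-1, Mul(Rational(1, 7), N)) (Function('q')(w, N) = Add(Rational(-3, 7), Mul(Rational(1, 7), Add(Add(1, -5), N))) = Add(Rational(-3, 7), Mul(Rational(1, 7), Add(-4, N))) = Add(Rational(-3, 7), Add(Rational(-4, 7), Mul(Rational(1, 7), N))) = Add(-1, Mul(Rational(1, 7), N)))
D = Rational(-17, 7) (D = Add(-1, Mul(Rational(1, 7), Add(Add(-5, -5), 0))) = Add(-1, Mul(Rational(1, 7), Add(-10, 0))) = Add(-1, Mul(Rational(1, 7), -10)) = Add(-1, Rational(-10, 7)) = Rational(-17, 7) ≈ -2.4286)
Pow(Function('L')(Pow(Function('d')(-1, -4), 2), D), 2) = Pow(Mul(-4, Pow(-1, 2)), 2) = Pow(Mul(-4, 1), 2) = Pow(-4, 2) = 16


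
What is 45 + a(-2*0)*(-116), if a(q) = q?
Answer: 45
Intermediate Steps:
45 + a(-2*0)*(-116) = 45 - 2*0*(-116) = 45 + 0*(-116) = 45 + 0 = 45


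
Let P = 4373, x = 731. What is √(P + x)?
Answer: 4*√319 ≈ 71.442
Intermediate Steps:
√(P + x) = √(4373 + 731) = √5104 = 4*√319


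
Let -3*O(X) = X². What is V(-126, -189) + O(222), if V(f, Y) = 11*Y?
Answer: -18507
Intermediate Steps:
O(X) = -X²/3
V(-126, -189) + O(222) = 11*(-189) - ⅓*222² = -2079 - ⅓*49284 = -2079 - 16428 = -18507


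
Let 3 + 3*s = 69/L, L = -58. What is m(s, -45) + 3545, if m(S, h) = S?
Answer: 205529/58 ≈ 3543.6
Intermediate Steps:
s = -81/58 (s = -1 + (69/(-58))/3 = -1 + (69*(-1/58))/3 = -1 + (⅓)*(-69/58) = -1 - 23/58 = -81/58 ≈ -1.3966)
m(s, -45) + 3545 = -81/58 + 3545 = 205529/58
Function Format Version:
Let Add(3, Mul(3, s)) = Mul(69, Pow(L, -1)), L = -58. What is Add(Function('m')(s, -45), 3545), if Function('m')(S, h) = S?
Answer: Rational(205529, 58) ≈ 3543.6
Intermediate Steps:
s = Rational(-81, 58) (s = Add(-1, Mul(Rational(1, 3), Mul(69, Pow(-58, -1)))) = Add(-1, Mul(Rational(1, 3), Mul(69, Rational(-1, 58)))) = Add(-1, Mul(Rational(1, 3), Rational(-69, 58))) = Add(-1, Rational(-23, 58)) = Rational(-81, 58) ≈ -1.3966)
Add(Function('m')(s, -45), 3545) = Add(Rational(-81, 58), 3545) = Rational(205529, 58)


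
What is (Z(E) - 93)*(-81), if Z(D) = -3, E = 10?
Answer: 7776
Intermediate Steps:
(Z(E) - 93)*(-81) = (-3 - 93)*(-81) = -96*(-81) = 7776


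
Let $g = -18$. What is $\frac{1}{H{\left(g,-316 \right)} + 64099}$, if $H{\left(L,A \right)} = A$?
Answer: $\frac{1}{63783} \approx 1.5678 \cdot 10^{-5}$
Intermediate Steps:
$\frac{1}{H{\left(g,-316 \right)} + 64099} = \frac{1}{-316 + 64099} = \frac{1}{63783}$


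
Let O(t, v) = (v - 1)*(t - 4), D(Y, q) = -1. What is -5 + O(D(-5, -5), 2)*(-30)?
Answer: 145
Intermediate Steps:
O(t, v) = (-1 + v)*(-4 + t)
-5 + O(D(-5, -5), 2)*(-30) = -5 + (4 - 1*(-1) - 4*2 - 1*2)*(-30) = -5 + (4 + 1 - 8 - 2)*(-30) = -5 - 5*(-30) = -5 + 150 = 145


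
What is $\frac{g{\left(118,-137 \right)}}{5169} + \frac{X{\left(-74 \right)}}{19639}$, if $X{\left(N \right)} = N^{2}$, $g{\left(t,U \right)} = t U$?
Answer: $- \frac{289178630}{101513991} \approx -2.8487$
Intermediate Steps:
$g{\left(t,U \right)} = U t$
$\frac{g{\left(118,-137 \right)}}{5169} + \frac{X{\left(-74 \right)}}{19639} = \frac{\left(-137\right) 118}{5169} + \frac{\left(-74\right)^{2}}{19639} = \left(-16166\right) \frac{1}{5169} + 5476 \cdot \frac{1}{19639} = - \frac{16166}{5169} + \frac{5476}{19639} = - \frac{289178630}{101513991}$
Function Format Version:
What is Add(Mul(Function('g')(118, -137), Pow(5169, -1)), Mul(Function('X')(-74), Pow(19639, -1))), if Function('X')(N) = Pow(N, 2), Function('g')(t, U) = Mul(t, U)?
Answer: Rational(-289178630, 101513991) ≈ -2.8487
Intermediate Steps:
Function('g')(t, U) = Mul(U, t)
Add(Mul(Function('g')(118, -137), Pow(5169, -1)), Mul(Function('X')(-74), Pow(19639, -1))) = Add(Mul(Mul(-137, 118), Pow(5169, -1)), Mul(Pow(-74, 2), Pow(19639, -1))) = Add(Mul(-16166, Rational(1, 5169)), Mul(5476, Rational(1, 19639))) = Add(Rational(-16166, 5169), Rational(5476, 19639)) = Rational(-289178630, 101513991)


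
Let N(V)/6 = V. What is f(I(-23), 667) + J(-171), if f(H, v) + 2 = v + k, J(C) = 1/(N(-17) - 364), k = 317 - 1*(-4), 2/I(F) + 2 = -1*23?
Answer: 459475/466 ≈ 986.00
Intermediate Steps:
N(V) = 6*V
I(F) = -2/25 (I(F) = 2/(-2 - 1*23) = 2/(-2 - 23) = 2/(-25) = 2*(-1/25) = -2/25)
k = 321 (k = 317 + 4 = 321)
J(C) = -1/466 (J(C) = 1/(6*(-17) - 364) = 1/(-102 - 364) = 1/(-466) = -1/466)
f(H, v) = 319 + v (f(H, v) = -2 + (v + 321) = -2 + (321 + v) = 319 + v)
f(I(-23), 667) + J(-171) = (319 + 667) - 1/466 = 986 - 1/466 = 459475/466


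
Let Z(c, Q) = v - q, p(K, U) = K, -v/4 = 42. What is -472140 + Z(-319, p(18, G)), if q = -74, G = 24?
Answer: -472234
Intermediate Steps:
v = -168 (v = -4*42 = -168)
Z(c, Q) = -94 (Z(c, Q) = -168 - 1*(-74) = -168 + 74 = -94)
-472140 + Z(-319, p(18, G)) = -472140 - 94 = -472234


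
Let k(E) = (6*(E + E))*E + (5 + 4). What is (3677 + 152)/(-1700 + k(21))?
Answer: 3829/3601 ≈ 1.0633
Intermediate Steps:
k(E) = 9 + 12*E² (k(E) = (6*(2*E))*E + 9 = (12*E)*E + 9 = 12*E² + 9 = 9 + 12*E²)
(3677 + 152)/(-1700 + k(21)) = (3677 + 152)/(-1700 + (9 + 12*21²)) = 3829/(-1700 + (9 + 12*441)) = 3829/(-1700 + (9 + 5292)) = 3829/(-1700 + 5301) = 3829/3601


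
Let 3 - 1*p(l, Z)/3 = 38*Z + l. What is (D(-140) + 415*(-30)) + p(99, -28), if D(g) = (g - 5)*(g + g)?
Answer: 31054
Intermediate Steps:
p(l, Z) = 9 - 114*Z - 3*l (p(l, Z) = 9 - 3*(38*Z + l) = 9 - 3*(l + 38*Z) = 9 + (-114*Z - 3*l) = 9 - 114*Z - 3*l)
D(g) = 2*g*(-5 + g) (D(g) = (-5 + g)*(2*g) = 2*g*(-5 + g))
(D(-140) + 415*(-30)) + p(99, -28) = (2*(-140)*(-5 - 140) + 415*(-30)) + (9 - 114*(-28) - 3*99) = (2*(-140)*(-145) - 12450) + (9 + 3192 - 297) = (40600 - 12450) + 2904 = 28150 + 2904 = 31054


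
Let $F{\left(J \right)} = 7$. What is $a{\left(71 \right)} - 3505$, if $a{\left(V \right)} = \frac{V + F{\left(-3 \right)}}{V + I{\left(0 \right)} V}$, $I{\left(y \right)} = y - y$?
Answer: $- \frac{248777}{71} \approx -3503.9$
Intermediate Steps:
$I{\left(y \right)} = 0$
$a{\left(V \right)} = \frac{7 + V}{V}$ ($a{\left(V \right)} = \frac{V + 7}{V + 0 V} = \frac{7 + V}{V + 0} = \frac{7 + V}{V}$)
$a{\left(71 \right)} - 3505 = \frac{7 + 71}{71} - 3505 = \frac{1}{71} \cdot 78 - 3505 = \frac{78}{71} - 3505 = - \frac{248777}{71}$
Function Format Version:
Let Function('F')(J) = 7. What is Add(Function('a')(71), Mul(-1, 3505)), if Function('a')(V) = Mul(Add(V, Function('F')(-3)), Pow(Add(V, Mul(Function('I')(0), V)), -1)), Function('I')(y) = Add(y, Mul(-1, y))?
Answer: Rational(-248777, 71) ≈ -3503.9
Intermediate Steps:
Function('I')(y) = 0
Function('a')(V) = Mul(Pow(V, -1), Add(7, V)) (Function('a')(V) = Mul(Add(V, 7), Pow(Add(V, Mul(0, V)), -1)) = Mul(Add(7, V), Pow(Add(V, 0), -1)) = Mul(Add(7, V), Pow(V, -1)) = Mul(Pow(V, -1), Add(7, V)))
Add(Function('a')(71), Mul(-1, 3505)) = Add(Mul(Pow(71, -1), Add(7, 71)), Mul(-1, 3505)) = Add(Mul(Rational(1, 71), 78), -3505) = Add(Rational(78, 71), -3505) = Rational(-248777, 71)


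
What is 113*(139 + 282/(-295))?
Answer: 4601699/295 ≈ 15599.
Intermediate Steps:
113*(139 + 282/(-295)) = 113*(139 + 282*(-1/295)) = 113*(139 - 282/295) = 113*(40723/295) = 4601699/295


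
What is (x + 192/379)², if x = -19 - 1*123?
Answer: 2875747876/143641 ≈ 20020.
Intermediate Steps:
x = -142 (x = -19 - 123 = -142)
(x + 192/379)² = (-142 + 192/379)² = (-53626/379)² = 2875747876/143641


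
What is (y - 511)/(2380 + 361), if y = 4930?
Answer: 4419/2741 ≈ 1.6122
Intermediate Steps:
(y - 511)/(2380 + 361) = (4930 - 511)/(2380 + 361) = 4419/2741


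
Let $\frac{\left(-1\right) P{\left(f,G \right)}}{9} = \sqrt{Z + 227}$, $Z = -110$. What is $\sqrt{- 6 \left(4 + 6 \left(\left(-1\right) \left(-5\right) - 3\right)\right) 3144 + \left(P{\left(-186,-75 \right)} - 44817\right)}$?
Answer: $\sqrt{-346641 - 27 \sqrt{13}} \approx 588.84 i$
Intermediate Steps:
$P{\left(f,G \right)} = - 27 \sqrt{13}$ ($P{\left(f,G \right)} = - 9 \sqrt{-110 + 227} = - 9 \sqrt{117} = - 9 \cdot 3 \sqrt{13} = - 27 \sqrt{13}$)
$\sqrt{- 6 \left(4 + 6 \left(\left(-1\right) \left(-5\right) - 3\right)\right) 3144 + \left(P{\left(-186,-75 \right)} - 44817\right)} = \sqrt{- 6 \left(4 + 6 \left(\left(-1\right) \left(-5\right) - 3\right)\right) 3144 - \left(44817 + 27 \sqrt{13}\right)} = \sqrt{- 6 \left(4 + 6 \left(5 - 3\right)\right) 3144 - \left(44817 + 27 \sqrt{13}\right)} = \sqrt{- 6 \left(4 + 6 \cdot 2\right) 3144 - \left(44817 + 27 \sqrt{13}\right)} = \sqrt{- 6 \left(4 + 12\right) 3144 - \left(44817 + 27 \sqrt{13}\right)} = \sqrt{\left(-6\right) 16 \cdot 3144 - \left(44817 + 27 \sqrt{13}\right)} = \sqrt{\left(-96\right) 3144 - \left(44817 + 27 \sqrt{13}\right)} = \sqrt{-301824 - \left(44817 + 27 \sqrt{13}\right)} = \sqrt{-346641 - 27 \sqrt{13}}$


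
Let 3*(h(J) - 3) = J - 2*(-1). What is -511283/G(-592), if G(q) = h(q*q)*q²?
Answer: -511283/40942956800 ≈ -1.2488e-5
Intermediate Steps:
h(J) = 11/3 + J/3 (h(J) = 3 + (J - 2*(-1))/3 = 3 + (J + 2)/3 = 3 + (2 + J)/3 = 3 + (⅔ + J/3) = 11/3 + J/3)
G(q) = q²*(11/3 + q²/3) (G(q) = (11/3 + (q*q)/3)*q² = (11/3 + q²/3)*q² = q²*(11/3 + q²/3))
-511283/G(-592) = -511283*3/(350464*(11 + (-592)²)) = -511283*3/(350464*(11 + 350464)) = -511283/((⅓)*350464*350475) = -511283/40942956800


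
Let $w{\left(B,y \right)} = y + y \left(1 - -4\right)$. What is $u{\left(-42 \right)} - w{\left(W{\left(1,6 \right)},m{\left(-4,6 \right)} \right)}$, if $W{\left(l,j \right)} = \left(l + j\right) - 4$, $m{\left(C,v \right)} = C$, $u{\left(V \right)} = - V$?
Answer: $66$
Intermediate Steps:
$W{\left(l,j \right)} = -4 + j + l$ ($W{\left(l,j \right)} = \left(j + l\right) - 4 = -4 + j + l$)
$w{\left(B,y \right)} = 6 y$ ($w{\left(B,y \right)} = y + y \left(1 + 4\right) = y + y 5 = y + 5 y = 6 y$)
$u{\left(-42 \right)} - w{\left(W{\left(1,6 \right)},m{\left(-4,6 \right)} \right)} = \left(-1\right) \left(-42\right) - 6 \left(-4\right) = 42 - -24 = 42 + 24 = 66$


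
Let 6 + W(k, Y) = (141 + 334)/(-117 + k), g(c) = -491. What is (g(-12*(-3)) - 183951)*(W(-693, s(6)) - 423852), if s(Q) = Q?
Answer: 6332363357111/81 ≈ 7.8177e+10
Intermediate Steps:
W(k, Y) = -6 + 475/(-117 + k) (W(k, Y) = -6 + (141 + 334)/(-117 + k) = -6 + 475/(-117 + k))
(g(-12*(-3)) - 183951)*(W(-693, s(6)) - 423852) = (-491 - 183951)*((1177 - 6*(-693))/(-117 - 693) - 423852) = -184442*((1177 + 4158)/(-810) - 423852) = -184442*(-1/810*5335 - 423852) = -184442*(-1067/162 - 423852) = -184442*(-68665091/162) = 6332363357111/81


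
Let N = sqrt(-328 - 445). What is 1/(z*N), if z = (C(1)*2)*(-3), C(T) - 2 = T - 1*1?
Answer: I*sqrt(773)/9276 ≈ 0.0029973*I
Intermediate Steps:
C(T) = 1 + T (C(T) = 2 + (T - 1*1) = 2 + (T - 1) = 2 + (-1 + T) = 1 + T)
z = -12 (z = ((1 + 1)*2)*(-3) = (2*2)*(-3) = 4*(-3) = -12)
N = I*sqrt(773) (N = sqrt(-773) = I*sqrt(773) ≈ 27.803*I)
1/(z*N) = 1/(-12*I*sqrt(773)) = I*sqrt(773)/9276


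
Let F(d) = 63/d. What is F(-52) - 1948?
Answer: -101359/52 ≈ -1949.2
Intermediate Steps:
F(-52) - 1948 = 63/(-52) - 1948 = 63*(-1/52) - 1948 = -63/52 - 1948 = -101359/52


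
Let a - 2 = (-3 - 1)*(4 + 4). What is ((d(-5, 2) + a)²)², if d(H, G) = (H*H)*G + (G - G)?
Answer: 160000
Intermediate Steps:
d(H, G) = G*H² (d(H, G) = H²*G + 0 = G*H² + 0 = G*H²)
a = -30 (a = 2 + (-3 - 1)*(4 + 4) = 2 - 4*8 = 2 - 32 = -30)
((d(-5, 2) + a)²)² = ((2*(-5)² - 30)²)² = ((2*25 - 30)²)² = ((50 - 30)²)² = (20²)² = 400² = 160000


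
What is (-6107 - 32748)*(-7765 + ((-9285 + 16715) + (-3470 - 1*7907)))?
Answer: 455069760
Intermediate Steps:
(-6107 - 32748)*(-7765 + ((-9285 + 16715) + (-3470 - 1*7907))) = -38855*(-7765 + (7430 + (-3470 - 7907))) = -38855*(-7765 + (7430 - 11377)) = -38855*(-7765 - 3947) = -38855*(-11712) = 455069760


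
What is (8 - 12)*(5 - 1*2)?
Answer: -12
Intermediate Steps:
(8 - 12)*(5 - 1*2) = -4*(5 - 2) = -4*3 = -12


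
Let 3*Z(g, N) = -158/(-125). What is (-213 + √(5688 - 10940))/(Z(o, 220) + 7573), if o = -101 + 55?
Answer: -79875/2840033 + 750*I*√1313/2840033 ≈ -0.028125 + 0.0095691*I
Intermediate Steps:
o = -46
Z(g, N) = 158/375 (Z(g, N) = (-158/(-125))/3 = (-158*(-1/125))/3 = (⅓)*(158/125) = 158/375)
(-213 + √(5688 - 10940))/(Z(o, 220) + 7573) = (-213 + √(5688 - 10940))/(158/375 + 7573) = (-213 + √(-5252))/(2840033/375) = (-213 + 2*I*√1313)*(375/2840033) = -79875/2840033 + 750*I*√1313/2840033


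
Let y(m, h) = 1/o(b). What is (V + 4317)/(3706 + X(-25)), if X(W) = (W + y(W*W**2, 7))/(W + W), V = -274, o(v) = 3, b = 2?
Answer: 303225/277987 ≈ 1.0908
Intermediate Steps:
y(m, h) = 1/3
X(W) = (1/3 + W)/(2*W) (X(W) = (W + 1/3)/(W + W) = (1/3 + W)/((2*W)) = (1/3 + W)*(1/(2*W)) = (1/3 + W)/(2*W))
(V + 4317)/(3706 + X(-25)) = (-274 + 4317)/(3706 + (1/6)*(1 + 3*(-25))/(-25)) = 4043/(3706 + (1/6)*(-1/25)*(1 - 75)) = 4043/(3706 + (1/6)*(-1/25)*(-74)) = 4043/(3706 + 37/75) = 4043/(277987/75) = 4043*(75/277987) = 303225/277987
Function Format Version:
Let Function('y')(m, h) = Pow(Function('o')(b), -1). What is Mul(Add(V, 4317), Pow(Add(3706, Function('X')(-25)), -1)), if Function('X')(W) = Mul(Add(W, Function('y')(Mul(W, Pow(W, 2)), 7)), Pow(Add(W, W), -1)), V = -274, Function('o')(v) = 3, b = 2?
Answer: Rational(303225, 277987) ≈ 1.0908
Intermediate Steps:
Function('y')(m, h) = Rational(1, 3) (Function('y')(m, h) = Pow(3, -1) = Rational(1, 3))
Function('X')(W) = Mul(Rational(1, 2), Pow(W, -1), Add(Rational(1, 3), W)) (Function('X')(W) = Mul(Add(W, Rational(1, 3)), Pow(Add(W, W), -1)) = Mul(Add(Rational(1, 3), W), Pow(Mul(2, W), -1)) = Mul(Add(Rational(1, 3), W), Mul(Rational(1, 2), Pow(W, -1))) = Mul(Rational(1, 2), Pow(W, -1), Add(Rational(1, 3), W)))
Mul(Add(V, 4317), Pow(Add(3706, Function('X')(-25)), -1)) = Mul(Add(-274, 4317), Pow(Add(3706, Mul(Rational(1, 6), Pow(-25, -1), Add(1, Mul(3, -25)))), -1)) = Mul(4043, Pow(Add(3706, Mul(Rational(1, 6), Rational(-1, 25), Add(1, -75))), -1)) = Mul(4043, Pow(Add(3706, Mul(Rational(1, 6), Rational(-1, 25), -74)), -1)) = Mul(4043, Pow(Add(3706, Rational(37, 75)), -1)) = Mul(4043, Pow(Rational(277987, 75), -1)) = Mul(4043, Rational(75, 277987)) = Rational(303225, 277987)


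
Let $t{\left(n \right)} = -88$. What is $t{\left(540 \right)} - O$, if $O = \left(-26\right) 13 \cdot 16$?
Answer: $5320$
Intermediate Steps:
$O = -5408$ ($O = \left(-338\right) 16 = -5408$)
$t{\left(540 \right)} - O = -88 - -5408 = -88 + 5408 = 5320$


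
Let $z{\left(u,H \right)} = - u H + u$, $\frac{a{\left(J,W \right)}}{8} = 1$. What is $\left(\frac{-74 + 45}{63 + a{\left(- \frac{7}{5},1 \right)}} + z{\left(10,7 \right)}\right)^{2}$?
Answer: $\frac{18395521}{5041} \approx 3649.2$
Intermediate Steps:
$a{\left(J,W \right)} = 8$ ($a{\left(J,W \right)} = 8 \cdot 1 = 8$)
$z{\left(u,H \right)} = u - H u$ ($z{\left(u,H \right)} = - H u + u = u - H u$)
$\left(\frac{-74 + 45}{63 + a{\left(- \frac{7}{5},1 \right)}} + z{\left(10,7 \right)}\right)^{2} = \left(\frac{-74 + 45}{63 + 8} + 10 \left(1 - 7\right)\right)^{2} = \left(- \frac{29}{71} + 10 \left(1 - 7\right)\right)^{2} = \left(\left(-29\right) \frac{1}{71} + 10 \left(-6\right)\right)^{2} = \left(- \frac{29}{71} - 60\right)^{2} = \left(- \frac{4289}{71}\right)^{2} = \frac{18395521}{5041}$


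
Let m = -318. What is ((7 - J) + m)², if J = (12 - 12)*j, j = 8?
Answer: 96721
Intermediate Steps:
J = 0 (J = (12 - 12)*8 = 0*8 = 0)
((7 - J) + m)² = ((7 - 1*0) - 318)² = ((7 + 0) - 318)² = (7 - 318)² = (-311)² = 96721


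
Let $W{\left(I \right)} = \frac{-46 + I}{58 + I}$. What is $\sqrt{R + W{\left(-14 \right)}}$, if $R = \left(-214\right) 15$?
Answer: $\frac{15 i \sqrt{1727}}{11} \approx 56.669 i$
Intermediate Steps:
$R = -3210$
$W{\left(I \right)} = \frac{-46 + I}{58 + I}$
$\sqrt{R + W{\left(-14 \right)}} = \sqrt{-3210 + \frac{-46 - 14}{58 - 14}} = \sqrt{-3210 + \frac{1}{44} \left(-60\right)} = \sqrt{-3210 - \frac{15}{11}} = \sqrt{- \frac{35325}{11}} = \frac{15 i \sqrt{1727}}{11}$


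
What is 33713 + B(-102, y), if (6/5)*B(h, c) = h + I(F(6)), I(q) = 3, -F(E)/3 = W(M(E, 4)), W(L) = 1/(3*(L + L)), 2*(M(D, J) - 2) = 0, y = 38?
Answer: 67261/2 ≈ 33631.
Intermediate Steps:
M(D, J) = 2 (M(D, J) = 2 + (1/2)*0 = 2 + 0 = 2)
W(L) = 1/(6*L) (W(L) = 1/(3*(2*L)) = 1/(6*L))
F(E) = -1/4 (F(E) = -1/(2*2) = -3*1/12 = -1/4)
B(h, c) = 5/2 + 5*h/6 (B(h, c) = 5*(h + 3)/6 = 5*(3 + h)/6 = 5/2 + 5*h/6)
33713 + B(-102, y) = 33713 + (5/2 + (5/6)*(-102)) = 33713 + (5/2 - 85) = 33713 - 165/2 = 67261/2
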